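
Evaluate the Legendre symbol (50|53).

-1

Euler's criterion: (50/53) ≡ 50^26 (mod 53).
50^2 ≡ 9 (mod 53)
50^4 ≡ 28 (mod 53)
50^8 ≡ 42 (mod 53)
50^16 ≡ 15 (mod 53)
50^26 = 50^(16+8+2) ≡ 52 (mod 53).
Result is 52 ≡ −1, so (50/53) = −1.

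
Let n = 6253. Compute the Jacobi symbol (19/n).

-1

Reciprocity: 19 ≡ 3 and 6253 ≡ 1 (mod 4), so (19/6253) = +(6253/19).
Reduce top mod 19: now compute (2/19).
Pull out 2: since 19 ≡ 3 (mod 8), (2/19) = -1.
Reached (1/19) = 1. Collecting the sign flips along the way, the symbol is -1.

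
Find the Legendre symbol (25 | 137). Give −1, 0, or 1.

1

Reciprocity: 25 ≡ 1 and 137 ≡ 1 (mod 4), so (25/137) = +(137/25).
Reduce top mod 25: now compute (12/25).
Pull out 2^2: since 25 ≡ 1 (mod 8), (2/25) = +1, so (2/25)^2 = +1.
Reciprocity: 3 ≡ 3 and 25 ≡ 1 (mod 4), so (3/25) = +(25/3).
Reduce top mod 3: now compute (1/3).
Reached (1/3) = 1. Collecting the sign flips along the way, the symbol is +1.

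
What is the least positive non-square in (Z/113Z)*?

3

(2/113) = +1, so 2 is a residue.
(3/113) = −1, so 3 is the smallest positive non-residue mod 113.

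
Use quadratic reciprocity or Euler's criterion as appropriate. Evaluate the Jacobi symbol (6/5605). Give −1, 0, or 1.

Pull out 2: since 5605 ≡ 5 (mod 8), (2/5605) = -1.
Reciprocity: 3 ≡ 3 and 5605 ≡ 1 (mod 4), so (3/5605) = +(5605/3).
Reduce top mod 3: now compute (1/3).
Reached (1/3) = 1. Collecting the sign flips along the way, the symbol is -1.

-1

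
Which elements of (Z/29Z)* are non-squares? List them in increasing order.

Square k = 1,…,14 (k and 29−k give the same square):
1²=1, 2²=4, 3²=9, 4²=16, 5²=25, 6²≡7, 7²≡20, 8²≡6, 9²≡23, 10²≡13, 11²≡5, 12²≡28, 13²≡24, 14²≡22 (mod 29).
The residues are {1, 4, 5, 6, 7, 9, 13, 16, 20, 22, 23, 24, 25, 28}; the non-residues are the remaining 14 nonzero classes.

2,3,8,10,11,12,14,15,17,18,19,21,26,27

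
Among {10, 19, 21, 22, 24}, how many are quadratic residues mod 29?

2

(10/29) = -1 → non-residue.
(19/29) = -1 → non-residue.
(21/29) = -1 → non-residue.
(22/29) = +1 → QR.
(24/29) = +1 → QR.
Total quadratic residues among the 5: 2.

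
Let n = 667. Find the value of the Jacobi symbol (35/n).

Reciprocity: 35 ≡ 3 and 667 ≡ 3 (mod 4), so (35/667) = −(667/35).
Reduce top mod 35: now compute (2/35).
Pull out 2: since 35 ≡ 3 (mod 8), (2/35) = -1.
Reached (1/35) = 1. Collecting the sign flips along the way, the symbol is +1.

1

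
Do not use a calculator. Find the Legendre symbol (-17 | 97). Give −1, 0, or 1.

First reduce: -17 ≡ 80 (mod 97).
Pull out 2^4: since 97 ≡ 1 (mod 8), (2/97) = +1, so (2/97)^4 = +1.
Reciprocity: 5 ≡ 1 and 97 ≡ 1 (mod 4), so (5/97) = +(97/5).
Reduce top mod 5: now compute (2/5).
Pull out 2: since 5 ≡ 5 (mod 8), (2/5) = -1.
Reached (1/5) = 1. Collecting the sign flips along the way, the symbol is -1.

-1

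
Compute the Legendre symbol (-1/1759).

-1

First reduce: -1 ≡ 1758 (mod 1759).
Pull out 2: since 1759 ≡ 7 (mod 8), (2/1759) = +1.
Reciprocity: 879 ≡ 3 and 1759 ≡ 3 (mod 4), so (879/1759) = −(1759/879).
Reduce top mod 879: now compute (1/879).
Reached (1/879) = 1. Collecting the sign flips along the way, the symbol is -1.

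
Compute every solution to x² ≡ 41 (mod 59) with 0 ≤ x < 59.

10, 49

Since 59 ≡ 3 (mod 4), a square root of 41 is 41^((59+1)/4) = 41^15 mod 59.
Repeated squaring: 41^2≡29, 41^4≡15, 41^8≡48 (mod 59).
41^15 = 41^(8+4+2+1) ≡ 49 (mod 59).
Check: 49² = 2401 ≡ 41 (mod 59). The two roots are 10 and 49.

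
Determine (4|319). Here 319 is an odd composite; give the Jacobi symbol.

1

Pull out 2^2: since 319 ≡ 7 (mod 8), (2/319) = +1, so (2/319)^2 = +1.
Reached (1/319) = 1. Collecting the sign flips along the way, the symbol is +1.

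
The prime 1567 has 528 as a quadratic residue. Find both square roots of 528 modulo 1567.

160, 1407

Since 1567 ≡ 3 (mod 4), a square root of 528 is 528^((1567+1)/4) = 528^392 mod 1567.
Repeated squaring: 528^2≡1425, 528^4≡1360, 528^8≡540, 528^16≡138, 528^32≡240, 528^64≡1188, 528^128≡1044, 528^256≡871 (mod 1567).
528^392 = 528^(256+128+8) ≡ 1407 (mod 1567).
Check: 1407² = 1979649 ≡ 528 (mod 1567). The two roots are 160 and 1407.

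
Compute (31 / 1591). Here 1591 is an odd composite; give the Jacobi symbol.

Reciprocity: 31 ≡ 3 and 1591 ≡ 3 (mod 4), so (31/1591) = −(1591/31).
Reduce top mod 31: now compute (10/31).
Pull out 2: since 31 ≡ 7 (mod 8), (2/31) = +1.
Reciprocity: 5 ≡ 1 and 31 ≡ 3 (mod 4), so (5/31) = +(31/5).
Reduce top mod 5: now compute (1/5).
Reached (1/5) = 1. Collecting the sign flips along the way, the symbol is -1.

-1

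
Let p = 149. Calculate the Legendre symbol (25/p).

Reciprocity: 25 ≡ 1 and 149 ≡ 1 (mod 4), so (25/149) = +(149/25).
Reduce top mod 25: now compute (24/25).
Pull out 2^3: since 25 ≡ 1 (mod 8), (2/25) = +1, so (2/25)^3 = +1.
Reciprocity: 3 ≡ 3 and 25 ≡ 1 (mod 4), so (3/25) = +(25/3).
Reduce top mod 3: now compute (1/3).
Reached (1/3) = 1. Collecting the sign flips along the way, the symbol is +1.

1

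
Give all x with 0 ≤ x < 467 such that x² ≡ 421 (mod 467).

68, 399

Since 467 ≡ 3 (mod 4), a square root of 421 is 421^((467+1)/4) = 421^117 mod 467.
Repeated squaring: 421^2≡248, 421^4≡327, 421^8≡453, 421^16≡196, 421^32≡122, 421^64≡407 (mod 467).
421^117 = 421^(64+32+16+4+1) ≡ 68 (mod 467).
Check: 68² = 4624 ≡ 421 (mod 467). The two roots are 68 and 399.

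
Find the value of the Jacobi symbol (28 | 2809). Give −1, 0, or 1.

Pull out 2^2: since 2809 ≡ 1 (mod 8), (2/2809) = +1, so (2/2809)^2 = +1.
Reciprocity: 7 ≡ 3 and 2809 ≡ 1 (mod 4), so (7/2809) = +(2809/7).
Reduce top mod 7: now compute (2/7).
Pull out 2: since 7 ≡ 7 (mod 8), (2/7) = +1.
Reached (1/7) = 1. Collecting the sign flips along the way, the symbol is +1.

1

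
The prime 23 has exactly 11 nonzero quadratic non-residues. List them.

5 7 10 11 14 15 17 19 20 21 22

Square k = 1,…,11 (k and 23−k give the same square):
1²=1, 2²=4, 3²=9, 4²=16, 5²≡2, 6²≡13, 7²≡3, 8²≡18, 9²≡12, 10²≡8, 11²≡6 (mod 23).
The residues are {1, 2, 3, 4, 6, 8, 9, 12, 13, 16, 18}; the non-residues are the remaining 11 nonzero classes.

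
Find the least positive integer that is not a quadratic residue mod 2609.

3

(2/2609) = +1, so 2 is a residue.
(3/2609) = −1, so 3 is the smallest positive non-residue mod 2609.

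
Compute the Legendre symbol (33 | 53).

-1

Reciprocity: 33 ≡ 1 and 53 ≡ 1 (mod 4), so (33/53) = +(53/33).
Reduce top mod 33: now compute (20/33).
Pull out 2^2: since 33 ≡ 1 (mod 8), (2/33) = +1, so (2/33)^2 = +1.
Reciprocity: 5 ≡ 1 and 33 ≡ 1 (mod 4), so (5/33) = +(33/5).
Reduce top mod 5: now compute (3/5).
Reciprocity: 3 ≡ 3 and 5 ≡ 1 (mod 4), so (3/5) = +(5/3).
Reduce top mod 3: now compute (2/3).
Pull out 2: since 3 ≡ 3 (mod 8), (2/3) = -1.
Reached (1/3) = 1. Collecting the sign flips along the way, the symbol is -1.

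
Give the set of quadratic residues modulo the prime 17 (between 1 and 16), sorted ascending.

Square k = 1,…,8 (k and 17−k give the same square):
1²=1, 2²=4, 3²=9, 4²=16, 5²≡8, 6²≡2, 7²≡15, 8²≡13 (mod 17).
So the quadratic residues mod 17 are {1, 2, 4, 8, 9, 13, 15, 16}.

1,2,4,8,9,13,15,16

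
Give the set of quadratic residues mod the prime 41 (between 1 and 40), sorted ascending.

Square k = 1,…,20 (k and 41−k give the same square):
1²=1, 2²=4, 3²=9, 4²=16, 5²=25, 6²=36, 7²≡8, 8²≡23, 9²≡40, 10²≡18, 11²≡39, 12²≡21, 13²≡5, 14²≡32, 15²≡20, 16²≡10, 17²≡2, 18²≡37, 19²≡33, 20²≡31 (mod 41).
So the quadratic residues mod 41 are {1, 2, 4, 5, 8, 9, 10, 16, 18, 20, 21, 23, 25, 31, 32, 33, 36, 37, 39, 40}.

1, 2, 4, 5, 8, 9, 10, 16, 18, 20, 21, 23, 25, 31, 32, 33, 36, 37, 39, 40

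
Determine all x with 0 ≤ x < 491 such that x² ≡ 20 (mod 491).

Since 491 ≡ 3 (mod 4), a square root of 20 is 20^((491+1)/4) = 20^123 mod 491.
Repeated squaring: 20^2≡400, 20^4≡425, 20^8≡428, 20^16≡41, 20^32≡208, 20^64≡56 (mod 491).
20^123 = 20^(64+32+16+8+2+1) ≡ 197 (mod 491).
Check: 197² = 38809 ≡ 20 (mod 491). The two roots are 197 and 294.

197, 294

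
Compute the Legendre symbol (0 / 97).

Top reduces to 0: gcd > 1, so the symbol is 0.

0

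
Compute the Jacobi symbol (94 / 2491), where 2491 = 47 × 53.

0

Pull out 2: since 2491 ≡ 3 (mod 8), (2/2491) = -1.
Reciprocity: 47 ≡ 3 and 2491 ≡ 3 (mod 4), so (47/2491) = −(2491/47).
Reduce top mod 47: now compute (0/47).
Top reduces to 0: gcd > 1, so the symbol is 0.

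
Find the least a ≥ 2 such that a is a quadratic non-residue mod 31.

(2/31) = +1, so 2 is a residue.
(3/31) = −1, so 3 is the smallest positive non-residue mod 31.

3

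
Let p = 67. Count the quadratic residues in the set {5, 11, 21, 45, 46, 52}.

(5/67) = -1 → non-residue.
(11/67) = -1 → non-residue.
(21/67) = +1 → QR.
(45/67) = -1 → non-residue.
(46/67) = -1 → non-residue.
(52/67) = -1 → non-residue.
Total quadratic residues among the 6: 1.

1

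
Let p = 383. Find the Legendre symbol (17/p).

Reciprocity: 17 ≡ 1 and 383 ≡ 3 (mod 4), so (17/383) = +(383/17).
Reduce top mod 17: now compute (9/17).
Reciprocity: 9 ≡ 1 and 17 ≡ 1 (mod 4), so (9/17) = +(17/9).
Reduce top mod 9: now compute (8/9).
Pull out 2^3: since 9 ≡ 1 (mod 8), (2/9) = +1, so (2/9)^3 = +1.
Reached (1/9) = 1. Collecting the sign flips along the way, the symbol is +1.

1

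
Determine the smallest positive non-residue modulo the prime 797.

2

(2/797) = −1, so 2 is the smallest positive non-residue mod 797.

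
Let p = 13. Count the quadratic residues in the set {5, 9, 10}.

(5/13) = -1 → non-residue.
(9/13) = +1 → QR.
(10/13) = +1 → QR.
Total quadratic residues among the 3: 2.

2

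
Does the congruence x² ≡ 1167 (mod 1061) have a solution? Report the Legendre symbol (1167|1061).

-1

First reduce: 1167 ≡ 106 (mod 1061).
Pull out 2: since 1061 ≡ 5 (mod 8), (2/1061) = -1.
Reciprocity: 53 ≡ 1 and 1061 ≡ 1 (mod 4), so (53/1061) = +(1061/53).
Reduce top mod 53: now compute (1/53).
Reached (1/53) = 1. Collecting the sign flips along the way, the symbol is -1.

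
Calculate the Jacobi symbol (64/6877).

Pull out 2^6: since 6877 ≡ 5 (mod 8), (2/6877) = -1, so (2/6877)^6 = +1.
Reached (1/6877) = 1. Collecting the sign flips along the way, the symbol is +1.

1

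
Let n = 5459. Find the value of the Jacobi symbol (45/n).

1

Reciprocity: 45 ≡ 1 and 5459 ≡ 3 (mod 4), so (45/5459) = +(5459/45).
Reduce top mod 45: now compute (14/45).
Pull out 2: since 45 ≡ 5 (mod 8), (2/45) = -1.
Reciprocity: 7 ≡ 3 and 45 ≡ 1 (mod 4), so (7/45) = +(45/7).
Reduce top mod 7: now compute (3/7).
Reciprocity: 3 ≡ 3 and 7 ≡ 3 (mod 4), so (3/7) = −(7/3).
Reduce top mod 3: now compute (1/3).
Reached (1/3) = 1. Collecting the sign flips along the way, the symbol is +1.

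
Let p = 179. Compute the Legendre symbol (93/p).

1

Reciprocity: 93 ≡ 1 and 179 ≡ 3 (mod 4), so (93/179) = +(179/93).
Reduce top mod 93: now compute (86/93).
Pull out 2: since 93 ≡ 5 (mod 8), (2/93) = -1.
Reciprocity: 43 ≡ 3 and 93 ≡ 1 (mod 4), so (43/93) = +(93/43).
Reduce top mod 43: now compute (7/43).
Reciprocity: 7 ≡ 3 and 43 ≡ 3 (mod 4), so (7/43) = −(43/7).
Reduce top mod 7: now compute (1/7).
Reached (1/7) = 1. Collecting the sign flips along the way, the symbol is +1.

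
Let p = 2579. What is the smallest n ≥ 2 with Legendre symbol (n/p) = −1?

2

(2/2579) = −1, so 2 is the smallest positive non-residue mod 2579.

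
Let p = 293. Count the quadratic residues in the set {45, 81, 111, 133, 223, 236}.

3

(45/293) = -1 → non-residue.
(81/293) = +1 → QR.
(111/293) = -1 → non-residue.
(133/293) = +1 → QR.
(223/293) = -1 → non-residue.
(236/293) = +1 → QR.
Total quadratic residues among the 6: 3.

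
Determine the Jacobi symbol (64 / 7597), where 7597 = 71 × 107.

1

Pull out 2^6: since 7597 ≡ 5 (mod 8), (2/7597) = -1, so (2/7597)^6 = +1.
Reached (1/7597) = 1. Collecting the sign flips along the way, the symbol is +1.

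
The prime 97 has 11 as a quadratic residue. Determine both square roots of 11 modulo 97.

97 ≡ 1 (mod 4), so we find a root by search.
Trying successive values, 37² = 1369 ≡ 11 (mod 97). The other root is 97 − 37 = 60.

37, 60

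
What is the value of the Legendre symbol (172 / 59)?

-1

First reduce: 172 ≡ 54 (mod 59).
Pull out 2: since 59 ≡ 3 (mod 8), (2/59) = -1.
Reciprocity: 27 ≡ 3 and 59 ≡ 3 (mod 4), so (27/59) = −(59/27).
Reduce top mod 27: now compute (5/27).
Reciprocity: 5 ≡ 1 and 27 ≡ 3 (mod 4), so (5/27) = +(27/5).
Reduce top mod 5: now compute (2/5).
Pull out 2: since 5 ≡ 5 (mod 8), (2/5) = -1.
Reached (1/5) = 1. Collecting the sign flips along the way, the symbol is -1.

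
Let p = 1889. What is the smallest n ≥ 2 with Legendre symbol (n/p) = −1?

3

(2/1889) = +1, so 2 is a residue.
(3/1889) = −1, so 3 is the smallest positive non-residue mod 1889.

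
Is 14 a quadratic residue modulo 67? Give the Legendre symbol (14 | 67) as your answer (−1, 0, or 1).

Euler's criterion: (14/67) ≡ 14^33 (mod 67).
14^2 ≡ 62 (mod 67)
14^4 ≡ 25 (mod 67)
14^8 ≡ 22 (mod 67)
14^16 ≡ 15 (mod 67)
14^32 ≡ 24 (mod 67)
14^33 = 14^(32+1) ≡ 1 (mod 67).
Result is 1, so (14/67) = 1.

1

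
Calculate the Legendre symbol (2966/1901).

First reduce: 2966 ≡ 1065 (mod 1901).
Reciprocity: 1065 ≡ 1 and 1901 ≡ 1 (mod 4), so (1065/1901) = +(1901/1065).
Reduce top mod 1065: now compute (836/1065).
Pull out 2^2: since 1065 ≡ 1 (mod 8), (2/1065) = +1, so (2/1065)^2 = +1.
Reciprocity: 209 ≡ 1 and 1065 ≡ 1 (mod 4), so (209/1065) = +(1065/209).
Reduce top mod 209: now compute (20/209).
Pull out 2^2: since 209 ≡ 1 (mod 8), (2/209) = +1, so (2/209)^2 = +1.
Reciprocity: 5 ≡ 1 and 209 ≡ 1 (mod 4), so (5/209) = +(209/5).
Reduce top mod 5: now compute (4/5).
Pull out 2^2: since 5 ≡ 5 (mod 8), (2/5) = -1, so (2/5)^2 = +1.
Reached (1/5) = 1. Collecting the sign flips along the way, the symbol is +1.

1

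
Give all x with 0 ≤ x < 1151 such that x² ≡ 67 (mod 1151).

Since 1151 ≡ 3 (mod 4), a square root of 67 is 67^((1151+1)/4) = 67^288 mod 1151.
Repeated squaring: 67^2≡1036, 67^4≡564, 67^8≡420, 67^16≡297, 67^32≡733, 67^64≡923, 67^128≡189, 67^256≡40 (mod 1151).
67^288 = 67^(256+32) ≡ 545 (mod 1151).
Check: 545² = 297025 ≡ 67 (mod 1151). The two roots are 545 and 606.

545, 606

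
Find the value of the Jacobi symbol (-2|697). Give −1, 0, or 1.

1

First reduce: -2 ≡ 695 (mod 697).
Reciprocity: 695 ≡ 3 and 697 ≡ 1 (mod 4), so (695/697) = +(697/695).
Reduce top mod 695: now compute (2/695).
Pull out 2: since 695 ≡ 7 (mod 8), (2/695) = +1.
Reached (1/695) = 1. Collecting the sign flips along the way, the symbol is +1.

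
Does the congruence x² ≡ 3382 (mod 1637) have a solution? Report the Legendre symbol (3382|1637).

-1

First reduce: 3382 ≡ 108 (mod 1637).
Pull out 2^2: since 1637 ≡ 5 (mod 8), (2/1637) = -1, so (2/1637)^2 = +1.
Reciprocity: 27 ≡ 3 and 1637 ≡ 1 (mod 4), so (27/1637) = +(1637/27).
Reduce top mod 27: now compute (17/27).
Reciprocity: 17 ≡ 1 and 27 ≡ 3 (mod 4), so (17/27) = +(27/17).
Reduce top mod 17: now compute (10/17).
Pull out 2: since 17 ≡ 1 (mod 8), (2/17) = +1.
Reciprocity: 5 ≡ 1 and 17 ≡ 1 (mod 4), so (5/17) = +(17/5).
Reduce top mod 5: now compute (2/5).
Pull out 2: since 5 ≡ 5 (mod 8), (2/5) = -1.
Reached (1/5) = 1. Collecting the sign flips along the way, the symbol is -1.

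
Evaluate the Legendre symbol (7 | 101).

-1

Euler's criterion: (7/101) ≡ 7^50 (mod 101).
7^2 ≡ 49 (mod 101)
7^4 ≡ 78 (mod 101)
7^8 ≡ 24 (mod 101)
7^16 ≡ 71 (mod 101)
7^32 ≡ 92 (mod 101)
7^50 = 7^(32+16+2) ≡ 100 (mod 101).
Result is 100 ≡ −1, so (7/101) = −1.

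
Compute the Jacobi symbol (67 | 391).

Reciprocity: 67 ≡ 3 and 391 ≡ 3 (mod 4), so (67/391) = −(391/67).
Reduce top mod 67: now compute (56/67).
Pull out 2^3: since 67 ≡ 3 (mod 8), (2/67) = -1, so (2/67)^3 = -1.
Reciprocity: 7 ≡ 3 and 67 ≡ 3 (mod 4), so (7/67) = −(67/7).
Reduce top mod 7: now compute (4/7).
Pull out 2^2: since 7 ≡ 7 (mod 8), (2/7) = +1, so (2/7)^2 = +1.
Reached (1/7) = 1. Collecting the sign flips along the way, the symbol is -1.

-1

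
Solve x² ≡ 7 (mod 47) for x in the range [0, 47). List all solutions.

Since 47 ≡ 3 (mod 4), a square root of 7 is 7^((47+1)/4) = 7^12 mod 47.
Repeated squaring: 7^2≡2, 7^4≡4, 7^8≡16 (mod 47).
7^12 = 7^(8+4) ≡ 17 (mod 47).
Check: 17² = 289 ≡ 7 (mod 47). The two roots are 17 and 30.

17, 30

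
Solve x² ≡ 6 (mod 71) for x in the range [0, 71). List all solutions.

Since 71 ≡ 3 (mod 4), a square root of 6 is 6^((71+1)/4) = 6^18 mod 71.
Repeated squaring: 6^2≡36, 6^4≡18, 6^8≡40, 6^16≡38 (mod 71).
6^18 = 6^(16+2) ≡ 19 (mod 71).
Check: 19² = 361 ≡ 6 (mod 71). The two roots are 19 and 52.

19, 52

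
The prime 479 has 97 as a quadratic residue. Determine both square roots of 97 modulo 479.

24, 455

Since 479 ≡ 3 (mod 4), a square root of 97 is 97^((479+1)/4) = 97^120 mod 479.
Repeated squaring: 97^2≡308, 97^4≡22, 97^8≡5, 97^16≡25, 97^32≡146, 97^64≡240 (mod 479).
97^120 = 97^(64+32+16+8) ≡ 24 (mod 479).
Check: 24² = 576 ≡ 97 (mod 479). The two roots are 24 and 455.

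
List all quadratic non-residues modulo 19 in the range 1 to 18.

2,3,8,10,12,13,14,15,18

Square k = 1,…,9 (k and 19−k give the same square):
1²=1, 2²=4, 3²=9, 4²=16, 5²≡6, 6²≡17, 7²≡11, 8²≡7, 9²≡5 (mod 19).
The residues are {1, 4, 5, 6, 7, 9, 11, 16, 17}; the non-residues are the remaining 9 nonzero classes.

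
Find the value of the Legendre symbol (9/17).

Reciprocity: 9 ≡ 1 and 17 ≡ 1 (mod 4), so (9/17) = +(17/9).
Reduce top mod 9: now compute (8/9).
Pull out 2^3: since 9 ≡ 1 (mod 8), (2/9) = +1, so (2/9)^3 = +1.
Reached (1/9) = 1. Collecting the sign flips along the way, the symbol is +1.

1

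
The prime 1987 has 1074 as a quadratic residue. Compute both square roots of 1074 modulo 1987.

114, 1873

Since 1987 ≡ 3 (mod 4), a square root of 1074 is 1074^((1987+1)/4) = 1074^497 mod 1987.
Repeated squaring: 1074^2≡1016, 1074^4≡1003, 1074^8≡587, 1074^16≡818, 1074^32≡1492, 1074^64≡624, 1074^128≡1911, 1074^256≡1802 (mod 1987).
1074^497 = 1074^(256+128+64+32+16+1) ≡ 1873 (mod 1987).
Check: 1873² = 3508129 ≡ 1074 (mod 1987). The two roots are 114 and 1873.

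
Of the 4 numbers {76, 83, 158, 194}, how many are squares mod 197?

(76/197) = +1 → QR.
(83/197) = +1 → QR.
(158/197) = +1 → QR.
(194/197) = -1 → non-residue.
Total quadratic residues among the 4: 3.

3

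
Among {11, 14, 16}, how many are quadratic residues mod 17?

(11/17) = -1 → non-residue.
(14/17) = -1 → non-residue.
(16/17) = +1 → QR.
Total quadratic residues among the 3: 1.

1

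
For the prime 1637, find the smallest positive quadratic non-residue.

2

(2/1637) = −1, so 2 is the smallest positive non-residue mod 1637.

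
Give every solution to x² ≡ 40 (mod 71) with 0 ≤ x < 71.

Since 71 ≡ 3 (mod 4), a square root of 40 is 40^((71+1)/4) = 40^18 mod 71.
Repeated squaring: 40^2≡38, 40^4≡24, 40^8≡8, 40^16≡64 (mod 71).
40^18 = 40^(16+2) ≡ 18 (mod 71).
Check: 18² = 324 ≡ 40 (mod 71). The two roots are 18 and 53.

18, 53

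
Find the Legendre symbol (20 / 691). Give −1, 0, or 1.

Euler's criterion: (20/691) ≡ 20^345 (mod 691).
20^2 ≡ 400 (mod 691)
20^4 ≡ 379 (mod 691)
20^8 ≡ 604 (mod 691)
20^16 ≡ 659 (mod 691)
20^32 ≡ 333 (mod 691)
20^64 ≡ 329 (mod 691)
20^128 ≡ 445 (mod 691)
20^256 ≡ 399 (mod 691)
20^345 = 20^(256+64+16+8+1) ≡ 1 (mod 691).
Result is 1, so (20/691) = 1.

1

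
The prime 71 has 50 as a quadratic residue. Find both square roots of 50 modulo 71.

Since 71 ≡ 3 (mod 4), a square root of 50 is 50^((71+1)/4) = 50^18 mod 71.
Repeated squaring: 50^2≡15, 50^4≡12, 50^8≡2, 50^16≡4 (mod 71).
50^18 = 50^(16+2) ≡ 60 (mod 71).
Check: 60² = 3600 ≡ 50 (mod 71). The two roots are 11 and 60.

11, 60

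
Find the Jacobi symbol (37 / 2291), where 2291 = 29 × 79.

1

Reciprocity: 37 ≡ 1 and 2291 ≡ 3 (mod 4), so (37/2291) = +(2291/37).
Reduce top mod 37: now compute (34/37).
Pull out 2: since 37 ≡ 5 (mod 8), (2/37) = -1.
Reciprocity: 17 ≡ 1 and 37 ≡ 1 (mod 4), so (17/37) = +(37/17).
Reduce top mod 17: now compute (3/17).
Reciprocity: 3 ≡ 3 and 17 ≡ 1 (mod 4), so (3/17) = +(17/3).
Reduce top mod 3: now compute (2/3).
Pull out 2: since 3 ≡ 3 (mod 8), (2/3) = -1.
Reached (1/3) = 1. Collecting the sign flips along the way, the symbol is +1.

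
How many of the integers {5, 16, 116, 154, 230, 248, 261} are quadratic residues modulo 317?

(5/317) = -1 → non-residue.
(16/317) = +1 → QR.
(116/317) = -1 → non-residue.
(154/317) = -1 → non-residue.
(230/317) = +1 → QR.
(248/317) = -1 → non-residue.
(261/317) = -1 → non-residue.
Total quadratic residues among the 7: 2.

2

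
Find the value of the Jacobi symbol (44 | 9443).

-1

Pull out 2^2: since 9443 ≡ 3 (mod 8), (2/9443) = -1, so (2/9443)^2 = +1.
Reciprocity: 11 ≡ 3 and 9443 ≡ 3 (mod 4), so (11/9443) = −(9443/11).
Reduce top mod 11: now compute (5/11).
Reciprocity: 5 ≡ 1 and 11 ≡ 3 (mod 4), so (5/11) = +(11/5).
Reduce top mod 5: now compute (1/5).
Reached (1/5) = 1. Collecting the sign flips along the way, the symbol is -1.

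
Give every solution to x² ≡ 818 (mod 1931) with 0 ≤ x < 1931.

Since 1931 ≡ 3 (mod 4), a square root of 818 is 818^((1931+1)/4) = 818^483 mod 1931.
Repeated squaring: 818^2≡998, 818^4≡1539, 818^8≡1115, 818^16≡1592, 818^32≡992, 818^64≡1185, 818^128≡388, 818^256≡1857 (mod 1931).
818^483 = 818^(256+128+64+32+2+1) ≡ 161 (mod 1931).
Check: 161² = 25921 ≡ 818 (mod 1931). The two roots are 161 and 1770.

161, 1770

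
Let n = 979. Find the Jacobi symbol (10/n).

Pull out 2: since 979 ≡ 3 (mod 8), (2/979) = -1.
Reciprocity: 5 ≡ 1 and 979 ≡ 3 (mod 4), so (5/979) = +(979/5).
Reduce top mod 5: now compute (4/5).
Pull out 2^2: since 5 ≡ 5 (mod 8), (2/5) = -1, so (2/5)^2 = +1.
Reached (1/5) = 1. Collecting the sign flips along the way, the symbol is -1.

-1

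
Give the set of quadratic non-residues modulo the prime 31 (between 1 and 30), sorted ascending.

Square k = 1,…,15 (k and 31−k give the same square):
1²=1, 2²=4, 3²=9, 4²=16, 5²=25, 6²≡5, 7²≡18, 8²≡2, 9²≡19, 10²≡7, 11²≡28, 12²≡20, 13²≡14, 14²≡10, 15²≡8 (mod 31).
The residues are {1, 2, 4, 5, 7, 8, 9, 10, 14, 16, 18, 19, 20, 25, 28}; the non-residues are the remaining 15 nonzero classes.

3, 6, 11, 12, 13, 15, 17, 21, 22, 23, 24, 26, 27, 29, 30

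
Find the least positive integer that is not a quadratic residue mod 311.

11

(2/311) = +1, so 2 is a residue.
(3/311) = +1, so 3 is a residue.
(4/311) = +1, so 4 is a residue.
(5/311) = +1, so 5 is a residue.
(6/311) = +1, so 6 is a residue.
(7/311) = +1, so 7 is a residue.
(8/311) = +1, so 8 is a residue.
(9/311) = +1, so 9 is a residue.
(10/311) = +1, so 10 is a residue.
(11/311) = −1, so 11 is the smallest positive non-residue mod 311.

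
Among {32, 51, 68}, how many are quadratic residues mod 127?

2

(32/127) = +1 → QR.
(51/127) = -1 → non-residue.
(68/127) = +1 → QR.
Total quadratic residues among the 3: 2.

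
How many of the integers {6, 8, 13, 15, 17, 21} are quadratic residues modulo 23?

(6/23) = +1 → QR.
(8/23) = +1 → QR.
(13/23) = +1 → QR.
(15/23) = -1 → non-residue.
(17/23) = -1 → non-residue.
(21/23) = -1 → non-residue.
Total quadratic residues among the 6: 3.

3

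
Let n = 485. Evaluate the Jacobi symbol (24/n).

1

Pull out 2^3: since 485 ≡ 5 (mod 8), (2/485) = -1, so (2/485)^3 = -1.
Reciprocity: 3 ≡ 3 and 485 ≡ 1 (mod 4), so (3/485) = +(485/3).
Reduce top mod 3: now compute (2/3).
Pull out 2: since 3 ≡ 3 (mod 8), (2/3) = -1.
Reached (1/3) = 1. Collecting the sign flips along the way, the symbol is +1.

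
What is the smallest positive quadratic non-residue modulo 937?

(2/937) = +1, so 2 is a residue.
(3/937) = +1, so 3 is a residue.
(4/937) = +1, so 4 is a residue.
(5/937) = −1, so 5 is the smallest positive non-residue mod 937.

5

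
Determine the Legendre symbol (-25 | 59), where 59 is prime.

-1

Euler's criterion: (-25/59) ≡ 34^29 (mod 59).
34^2 ≡ 35 (mod 59)
34^4 ≡ 45 (mod 59)
34^8 ≡ 19 (mod 59)
34^16 ≡ 7 (mod 59)
34^29 = 34^(16+8+4+1) ≡ 58 (mod 59).
Result is 58 ≡ −1, so (-25/59) = −1.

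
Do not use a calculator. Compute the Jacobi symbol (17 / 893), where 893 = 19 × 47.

Reciprocity: 17 ≡ 1 and 893 ≡ 1 (mod 4), so (17/893) = +(893/17).
Reduce top mod 17: now compute (9/17).
Reciprocity: 9 ≡ 1 and 17 ≡ 1 (mod 4), so (9/17) = +(17/9).
Reduce top mod 9: now compute (8/9).
Pull out 2^3: since 9 ≡ 1 (mod 8), (2/9) = +1, so (2/9)^3 = +1.
Reached (1/9) = 1. Collecting the sign flips along the way, the symbol is +1.

1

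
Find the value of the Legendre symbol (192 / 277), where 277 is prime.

Pull out 2^6: since 277 ≡ 5 (mod 8), (2/277) = -1, so (2/277)^6 = +1.
Reciprocity: 3 ≡ 3 and 277 ≡ 1 (mod 4), so (3/277) = +(277/3).
Reduce top mod 3: now compute (1/3).
Reached (1/3) = 1. Collecting the sign flips along the way, the symbol is +1.

1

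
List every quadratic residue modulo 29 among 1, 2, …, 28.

Square k = 1,…,14 (k and 29−k give the same square):
1²=1, 2²=4, 3²=9, 4²=16, 5²=25, 6²≡7, 7²≡20, 8²≡6, 9²≡23, 10²≡13, 11²≡5, 12²≡28, 13²≡24, 14²≡22 (mod 29).
So the quadratic residues mod 29 are {1, 4, 5, 6, 7, 9, 13, 16, 20, 22, 23, 24, 25, 28}.

1, 4, 5, 6, 7, 9, 13, 16, 20, 22, 23, 24, 25, 28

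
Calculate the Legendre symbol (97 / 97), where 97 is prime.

0

First reduce: 97 ≡ 0 (mod 97).
Top reduces to 0: gcd > 1, so the symbol is 0.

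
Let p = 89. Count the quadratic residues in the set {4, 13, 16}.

2

(4/89) = +1 → QR.
(13/89) = -1 → non-residue.
(16/89) = +1 → QR.
Total quadratic residues among the 3: 2.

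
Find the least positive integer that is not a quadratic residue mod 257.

3

(2/257) = +1, so 2 is a residue.
(3/257) = −1, so 3 is the smallest positive non-residue mod 257.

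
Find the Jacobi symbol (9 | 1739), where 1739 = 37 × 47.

Reciprocity: 9 ≡ 1 and 1739 ≡ 3 (mod 4), so (9/1739) = +(1739/9).
Reduce top mod 9: now compute (2/9).
Pull out 2: since 9 ≡ 1 (mod 8), (2/9) = +1.
Reached (1/9) = 1. Collecting the sign flips along the way, the symbol is +1.

1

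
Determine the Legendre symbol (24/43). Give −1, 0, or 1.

1

Pull out 2^3: since 43 ≡ 3 (mod 8), (2/43) = -1, so (2/43)^3 = -1.
Reciprocity: 3 ≡ 3 and 43 ≡ 3 (mod 4), so (3/43) = −(43/3).
Reduce top mod 3: now compute (1/3).
Reached (1/3) = 1. Collecting the sign flips along the way, the symbol is +1.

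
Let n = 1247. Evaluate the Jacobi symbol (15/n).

-1

Reciprocity: 15 ≡ 3 and 1247 ≡ 3 (mod 4), so (15/1247) = −(1247/15).
Reduce top mod 15: now compute (2/15).
Pull out 2: since 15 ≡ 7 (mod 8), (2/15) = +1.
Reached (1/15) = 1. Collecting the sign flips along the way, the symbol is -1.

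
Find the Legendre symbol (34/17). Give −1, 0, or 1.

0

First reduce: 34 ≡ 0 (mod 17).
Top reduces to 0: gcd > 1, so the symbol is 0.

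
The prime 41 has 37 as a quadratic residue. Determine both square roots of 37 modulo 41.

18, 23

41 ≡ 1 (mod 4), so we find a root by search.
Trying successive values, 18² = 324 ≡ 37 (mod 41). The other root is 41 − 18 = 23.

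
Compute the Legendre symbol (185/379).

Euler's criterion: (185/379) ≡ 185^189 (mod 379).
185^2 ≡ 115 (mod 379)
185^4 ≡ 339 (mod 379)
185^8 ≡ 84 (mod 379)
185^16 ≡ 234 (mod 379)
185^32 ≡ 180 (mod 379)
185^64 ≡ 185 (mod 379)
185^128 ≡ 115 (mod 379)
185^189 = 185^(128+32+16+8+4+1) ≡ 1 (mod 379).
Result is 1, so (185/379) = 1.

1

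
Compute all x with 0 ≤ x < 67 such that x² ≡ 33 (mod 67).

10, 57

Since 67 ≡ 3 (mod 4), a square root of 33 is 33^((67+1)/4) = 33^17 mod 67.
Repeated squaring: 33^2≡17, 33^4≡21, 33^8≡39, 33^16≡47 (mod 67).
33^17 = 33^(16+1) ≡ 10 (mod 67).
Check: 10² = 100 ≡ 33 (mod 67). The two roots are 10 and 57.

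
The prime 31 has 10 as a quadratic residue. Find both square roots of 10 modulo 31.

14, 17

Since 31 ≡ 3 (mod 4), a square root of 10 is 10^((31+1)/4) = 10^8 mod 31.
Repeated squaring: 10^2≡7, 10^4≡18, 10^8≡14 (mod 31).
10^8 = 10^(8) ≡ 14 (mod 31).
Check: 14² = 196 ≡ 10 (mod 31). The two roots are 14 and 17.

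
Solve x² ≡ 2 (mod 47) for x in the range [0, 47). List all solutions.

7, 40

Since 47 ≡ 3 (mod 4), a square root of 2 is 2^((47+1)/4) = 2^12 mod 47.
Repeated squaring: 2^2≡4, 2^4≡16, 2^8≡21 (mod 47).
2^12 = 2^(8+4) ≡ 7 (mod 47).
Check: 7² = 49 ≡ 2 (mod 47). The two roots are 7 and 40.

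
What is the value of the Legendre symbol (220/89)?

1

Euler's criterion: (220/89) ≡ 42^44 (mod 89).
42^2 ≡ 73 (mod 89)
42^4 ≡ 78 (mod 89)
42^8 ≡ 32 (mod 89)
42^16 ≡ 45 (mod 89)
42^32 ≡ 67 (mod 89)
42^44 = 42^(32+8+4) ≡ 1 (mod 89).
Result is 1, so (220/89) = 1.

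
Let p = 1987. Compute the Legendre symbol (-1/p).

First reduce: -1 ≡ 1986 (mod 1987).
Pull out 2: since 1987 ≡ 3 (mod 8), (2/1987) = -1.
Reciprocity: 993 ≡ 1 and 1987 ≡ 3 (mod 4), so (993/1987) = +(1987/993).
Reduce top mod 993: now compute (1/993).
Reached (1/993) = 1. Collecting the sign flips along the way, the symbol is -1.

-1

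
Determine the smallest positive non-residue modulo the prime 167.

5

(2/167) = +1, so 2 is a residue.
(3/167) = +1, so 3 is a residue.
(4/167) = +1, so 4 is a residue.
(5/167) = −1, so 5 is the smallest positive non-residue mod 167.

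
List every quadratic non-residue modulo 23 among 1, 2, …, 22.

Square k = 1,…,11 (k and 23−k give the same square):
1²=1, 2²=4, 3²=9, 4²=16, 5²≡2, 6²≡13, 7²≡3, 8²≡18, 9²≡12, 10²≡8, 11²≡6 (mod 23).
The residues are {1, 2, 3, 4, 6, 8, 9, 12, 13, 16, 18}; the non-residues are the remaining 11 nonzero classes.

5 7 10 11 14 15 17 19 20 21 22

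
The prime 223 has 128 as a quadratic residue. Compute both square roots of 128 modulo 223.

103, 120

Since 223 ≡ 3 (mod 4), a square root of 128 is 128^((223+1)/4) = 128^56 mod 223.
Repeated squaring: 128^2≡105, 128^4≡98, 128^8≡15, 128^16≡2, 128^32≡4 (mod 223).
128^56 = 128^(32+16+8) ≡ 120 (mod 223).
Check: 120² = 14400 ≡ 128 (mod 223). The two roots are 103 and 120.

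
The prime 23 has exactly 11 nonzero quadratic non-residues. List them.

5 7 10 11 14 15 17 19 20 21 22

Square k = 1,…,11 (k and 23−k give the same square):
1²=1, 2²=4, 3²=9, 4²=16, 5²≡2, 6²≡13, 7²≡3, 8²≡18, 9²≡12, 10²≡8, 11²≡6 (mod 23).
The residues are {1, 2, 3, 4, 6, 8, 9, 12, 13, 16, 18}; the non-residues are the remaining 11 nonzero classes.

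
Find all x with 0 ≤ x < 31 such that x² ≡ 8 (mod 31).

Since 31 ≡ 3 (mod 4), a square root of 8 is 8^((31+1)/4) = 8^8 mod 31.
Repeated squaring: 8^2≡2, 8^4≡4, 8^8≡16 (mod 31).
8^8 = 8^(8) ≡ 16 (mod 31).
Check: 16² = 256 ≡ 8 (mod 31). The two roots are 15 and 16.

15, 16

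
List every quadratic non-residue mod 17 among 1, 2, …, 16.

Square k = 1,…,8 (k and 17−k give the same square):
1²=1, 2²=4, 3²=9, 4²=16, 5²≡8, 6²≡2, 7²≡15, 8²≡13 (mod 17).
The residues are {1, 2, 4, 8, 9, 13, 15, 16}; the non-residues are the remaining 8 nonzero classes.

3, 5, 6, 7, 10, 11, 12, 14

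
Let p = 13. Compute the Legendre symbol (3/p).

Euler's criterion: (3/13) ≡ 3^6 (mod 13).
3^2 ≡ 9 (mod 13)
3^4 ≡ 3 (mod 13)
3^6 = 3^(4+2) ≡ 1 (mod 13).
Result is 1, so (3/13) = 1.

1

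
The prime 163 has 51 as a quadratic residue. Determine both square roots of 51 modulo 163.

41, 122

Since 163 ≡ 3 (mod 4), a square root of 51 is 51^((163+1)/4) = 51^41 mod 163.
Repeated squaring: 51^2≡156, 51^4≡49, 51^8≡119, 51^16≡143, 51^32≡74 (mod 163).
51^41 = 51^(32+8+1) ≡ 41 (mod 163).
Check: 41² = 1681 ≡ 51 (mod 163). The two roots are 41 and 122.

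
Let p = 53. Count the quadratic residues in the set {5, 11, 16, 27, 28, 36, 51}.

4

(5/53) = -1 → non-residue.
(11/53) = +1 → QR.
(16/53) = +1 → QR.
(27/53) = -1 → non-residue.
(28/53) = +1 → QR.
(36/53) = +1 → QR.
(51/53) = -1 → non-residue.
Total quadratic residues among the 7: 4.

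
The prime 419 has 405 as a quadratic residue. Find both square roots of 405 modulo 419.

Since 419 ≡ 3 (mod 4), a square root of 405 is 405^((419+1)/4) = 405^105 mod 419.
Repeated squaring: 405^2≡196, 405^4≡287, 405^8≡245, 405^16≡108, 405^32≡351, 405^64≡15 (mod 419).
405^105 = 405^(64+32+8+1) ≡ 369 (mod 419).
Check: 369² = 136161 ≡ 405 (mod 419). The two roots are 50 and 369.

50, 369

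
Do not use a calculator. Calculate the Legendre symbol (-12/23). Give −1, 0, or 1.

-1

First reduce: -12 ≡ 11 (mod 23).
Reciprocity: 11 ≡ 3 and 23 ≡ 3 (mod 4), so (11/23) = −(23/11).
Reduce top mod 11: now compute (1/11).
Reached (1/11) = 1. Collecting the sign flips along the way, the symbol is -1.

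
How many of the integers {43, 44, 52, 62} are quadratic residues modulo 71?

1

(43/71) = +1 → QR.
(44/71) = -1 → non-residue.
(52/71) = -1 → non-residue.
(62/71) = -1 → non-residue.
Total quadratic residues among the 4: 1.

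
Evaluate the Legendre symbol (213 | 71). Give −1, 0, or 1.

0

First reduce: 213 ≡ 0 (mod 71).
Top reduces to 0: gcd > 1, so the symbol is 0.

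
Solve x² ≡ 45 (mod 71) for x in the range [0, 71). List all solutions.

20, 51

Since 71 ≡ 3 (mod 4), a square root of 45 is 45^((71+1)/4) = 45^18 mod 71.
Repeated squaring: 45^2≡37, 45^4≡20, 45^8≡45, 45^16≡37 (mod 71).
45^18 = 45^(16+2) ≡ 20 (mod 71).
Check: 20² = 400 ≡ 45 (mod 71). The two roots are 20 and 51.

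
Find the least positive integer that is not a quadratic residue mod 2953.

5

(2/2953) = +1, so 2 is a residue.
(3/2953) = +1, so 3 is a residue.
(4/2953) = +1, so 4 is a residue.
(5/2953) = −1, so 5 is the smallest positive non-residue mod 2953.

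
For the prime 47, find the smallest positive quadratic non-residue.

5

(2/47) = +1, so 2 is a residue.
(3/47) = +1, so 3 is a residue.
(4/47) = +1, so 4 is a residue.
(5/47) = −1, so 5 is the smallest positive non-residue mod 47.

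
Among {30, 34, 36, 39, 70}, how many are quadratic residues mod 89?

3

(30/89) = -1 → non-residue.
(34/89) = +1 → QR.
(36/89) = +1 → QR.
(39/89) = +1 → QR.
(70/89) = -1 → non-residue.
Total quadratic residues among the 5: 3.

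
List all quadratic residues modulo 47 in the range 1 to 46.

Square k = 1,…,23 (k and 47−k give the same square):
1²=1, 2²=4, 3²=9, 4²=16, 5²=25, 6²=36, 7²≡2, 8²≡17, 9²≡34, 10²≡6, 11²≡27, 12²≡3, 13²≡28, 14²≡8, 15²≡37, 16²≡21, 17²≡7, 18²≡42, 19²≡32, 20²≡24, 21²≡18, 22²≡14, 23²≡12 (mod 47).
So the quadratic residues mod 47 are {1, 2, 3, 4, 6, 7, 8, 9, 12, 14, 16, 17, 18, 21, 24, 25, 27, 28, 32, 34, 36, 37, 42}.

1 2 3 4 6 7 8 9 12 14 16 17 18 21 24 25 27 28 32 34 36 37 42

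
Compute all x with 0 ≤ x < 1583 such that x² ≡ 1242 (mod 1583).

377, 1206

Since 1583 ≡ 3 (mod 4), a square root of 1242 is 1242^((1583+1)/4) = 1242^396 mod 1583.
Repeated squaring: 1242^2≡722, 1242^4≡477, 1242^8≡1160, 1242^16≡50, 1242^32≡917, 1242^64≡316, 1242^128≡127, 1242^256≡299 (mod 1583).
1242^396 = 1242^(256+128+8+4) ≡ 1206 (mod 1583).
Check: 1206² = 1454436 ≡ 1242 (mod 1583). The two roots are 377 and 1206.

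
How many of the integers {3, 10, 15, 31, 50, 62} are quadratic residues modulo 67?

3

(3/67) = -1 → non-residue.
(10/67) = +1 → QR.
(15/67) = +1 → QR.
(31/67) = -1 → non-residue.
(50/67) = -1 → non-residue.
(62/67) = +1 → QR.
Total quadratic residues among the 6: 3.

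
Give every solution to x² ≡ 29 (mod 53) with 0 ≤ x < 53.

20, 33

53 ≡ 1 (mod 4), so we find a root by search.
Trying successive values, 20² = 400 ≡ 29 (mod 53). The other root is 53 − 20 = 33.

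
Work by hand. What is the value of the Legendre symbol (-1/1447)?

First reduce: -1 ≡ 1446 (mod 1447).
Pull out 2: since 1447 ≡ 7 (mod 8), (2/1447) = +1.
Reciprocity: 723 ≡ 3 and 1447 ≡ 3 (mod 4), so (723/1447) = −(1447/723).
Reduce top mod 723: now compute (1/723).
Reached (1/723) = 1. Collecting the sign flips along the way, the symbol is -1.

-1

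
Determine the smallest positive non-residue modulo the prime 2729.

3

(2/2729) = +1, so 2 is a residue.
(3/2729) = −1, so 3 is the smallest positive non-residue mod 2729.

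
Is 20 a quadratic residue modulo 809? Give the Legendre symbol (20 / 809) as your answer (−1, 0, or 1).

1

Euler's criterion: (20/809) ≡ 20^404 (mod 809).
20^2 ≡ 400 (mod 809)
20^4 ≡ 627 (mod 809)
20^8 ≡ 764 (mod 809)
20^16 ≡ 407 (mod 809)
20^32 ≡ 613 (mod 809)
20^64 ≡ 393 (mod 809)
20^128 ≡ 739 (mod 809)
20^256 ≡ 46 (mod 809)
20^404 = 20^(256+128+16+4) ≡ 1 (mod 809).
Result is 1, so (20/809) = 1.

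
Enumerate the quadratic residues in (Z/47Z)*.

Square k = 1,…,23 (k and 47−k give the same square):
1²=1, 2²=4, 3²=9, 4²=16, 5²=25, 6²=36, 7²≡2, 8²≡17, 9²≡34, 10²≡6, 11²≡27, 12²≡3, 13²≡28, 14²≡8, 15²≡37, 16²≡21, 17²≡7, 18²≡42, 19²≡32, 20²≡24, 21²≡18, 22²≡14, 23²≡12 (mod 47).
So the quadratic residues mod 47 are {1, 2, 3, 4, 6, 7, 8, 9, 12, 14, 16, 17, 18, 21, 24, 25, 27, 28, 32, 34, 36, 37, 42}.

1 2 3 4 6 7 8 9 12 14 16 17 18 21 24 25 27 28 32 34 36 37 42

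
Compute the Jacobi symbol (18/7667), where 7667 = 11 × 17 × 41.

Pull out 2: since 7667 ≡ 3 (mod 8), (2/7667) = -1.
Reciprocity: 9 ≡ 1 and 7667 ≡ 3 (mod 4), so (9/7667) = +(7667/9).
Reduce top mod 9: now compute (8/9).
Pull out 2^3: since 9 ≡ 1 (mod 8), (2/9) = +1, so (2/9)^3 = +1.
Reached (1/9) = 1. Collecting the sign flips along the way, the symbol is -1.

-1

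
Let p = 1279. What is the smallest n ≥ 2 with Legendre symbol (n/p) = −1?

(2/1279) = +1, so 2 is a residue.
(3/1279) = −1, so 3 is the smallest positive non-residue mod 1279.

3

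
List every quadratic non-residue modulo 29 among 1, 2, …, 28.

2 3 8 10 11 12 14 15 17 18 19 21 26 27

Square k = 1,…,14 (k and 29−k give the same square):
1²=1, 2²=4, 3²=9, 4²=16, 5²=25, 6²≡7, 7²≡20, 8²≡6, 9²≡23, 10²≡13, 11²≡5, 12²≡28, 13²≡24, 14²≡22 (mod 29).
The residues are {1, 4, 5, 6, 7, 9, 13, 16, 20, 22, 23, 24, 25, 28}; the non-residues are the remaining 14 nonzero classes.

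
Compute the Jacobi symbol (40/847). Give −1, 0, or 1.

Pull out 2^3: since 847 ≡ 7 (mod 8), (2/847) = +1, so (2/847)^3 = +1.
Reciprocity: 5 ≡ 1 and 847 ≡ 3 (mod 4), so (5/847) = +(847/5).
Reduce top mod 5: now compute (2/5).
Pull out 2: since 5 ≡ 5 (mod 8), (2/5) = -1.
Reached (1/5) = 1. Collecting the sign flips along the way, the symbol is -1.

-1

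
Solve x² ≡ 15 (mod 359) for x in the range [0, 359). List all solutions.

71, 288

Since 359 ≡ 3 (mod 4), a square root of 15 is 15^((359+1)/4) = 15^90 mod 359.
Repeated squaring: 15^2≡225, 15^4≡6, 15^8≡36, 15^16≡219, 15^32≡214, 15^64≡203 (mod 359).
15^90 = 15^(64+16+8+2) ≡ 288 (mod 359).
Check: 288² = 82944 ≡ 15 (mod 359). The two roots are 71 and 288.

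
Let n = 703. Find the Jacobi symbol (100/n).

Pull out 2^2: since 703 ≡ 7 (mod 8), (2/703) = +1, so (2/703)^2 = +1.
Reciprocity: 25 ≡ 1 and 703 ≡ 3 (mod 4), so (25/703) = +(703/25).
Reduce top mod 25: now compute (3/25).
Reciprocity: 3 ≡ 3 and 25 ≡ 1 (mod 4), so (3/25) = +(25/3).
Reduce top mod 3: now compute (1/3).
Reached (1/3) = 1. Collecting the sign flips along the way, the symbol is +1.

1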